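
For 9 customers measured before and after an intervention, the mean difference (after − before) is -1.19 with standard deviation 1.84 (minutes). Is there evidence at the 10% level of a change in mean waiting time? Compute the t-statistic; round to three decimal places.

-1.940

H0: μ_d = 0; H1: μ_d ≠ 0 (paired t-test on the differences, two-sided).
t = d̄/(s_d/√n) = -1.19/(1.84/√9) = -1.940
df = n − 1 = 8
Two-sided p-value ≈ 0.0883
Since p ≈ 0.0883 < α = 0.1, reject H0; the evidence is statistically significant.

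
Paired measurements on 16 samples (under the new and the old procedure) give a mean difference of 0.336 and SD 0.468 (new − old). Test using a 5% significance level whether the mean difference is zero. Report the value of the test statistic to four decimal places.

2.8718

H0: μ_d = 0; H1: μ_d ≠ 0 (paired t-test on the differences, two-sided).
t = d̄/(s_d/√n) = 0.336/(0.468/√16) = 2.8718
df = n − 1 = 15
Two-sided p-value ≈ 0.0116
Since p ≈ 0.0116 < α = 0.05, reject H0; the evidence is statistically significant.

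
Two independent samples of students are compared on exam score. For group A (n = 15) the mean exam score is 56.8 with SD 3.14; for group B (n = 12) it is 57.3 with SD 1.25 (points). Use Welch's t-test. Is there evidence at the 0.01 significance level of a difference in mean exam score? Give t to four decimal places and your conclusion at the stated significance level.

t = -0.5634; fail to reject H0

Let group 1 = group A, group 2 = group B. H0: μ_1 = μ_2; H1: μ_1 ≠ μ_2 (Welch's two-sample t-test, two-sided).
t = (x̄_1 − x̄_2)/√(s_1²/n_1 + s_2²/n_2) = (56.8 − 57.3)/√(3.14²/15 + 1.25²/12) = -0.5634
Welch–Satterthwaite df ≈ 19.14
Two-sided p-value ≈ 0.5797
Since p ≈ 0.5797 > α = 0.01, fail to reject H0; the data do not provide sufficient evidence against H0.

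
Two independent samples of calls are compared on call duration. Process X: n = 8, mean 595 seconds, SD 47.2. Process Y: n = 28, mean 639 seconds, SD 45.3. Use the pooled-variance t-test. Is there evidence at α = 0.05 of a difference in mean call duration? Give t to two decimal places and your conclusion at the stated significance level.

Let group 1 = process X, group 2 = process Y. H0: μ_1 = μ_2; H1: μ_1 ≠ μ_2 (two-sample pooled-variance t-test, two-sided).
s_p² = [(8−1)·47.2² + (28−1)·45.3²]/(8+28−2) = 2088.27
t = (595 − 639)/√[2088.27·(1/8 + 1/28)] = -2.40
df = n₁ + n₂ − 2 = 34
Two-sided p-value ≈ 0.0219
Since p ≈ 0.0219 < α = 0.05, reject H0; the data support H1.

t = -2.40; reject H0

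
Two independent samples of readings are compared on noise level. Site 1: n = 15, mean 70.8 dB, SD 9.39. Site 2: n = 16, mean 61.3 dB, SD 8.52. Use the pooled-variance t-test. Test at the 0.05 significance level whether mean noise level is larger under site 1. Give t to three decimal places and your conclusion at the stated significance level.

t = 2.953; reject H0

Let group 1 = site 1, group 2 = site 2. H0: μ_1 = μ_2; H1: μ_1 > μ_2 (two-sample pooled-variance t-test, right-tailed).
s_p² = [(15−1)·9.39² + (16−1)·8.52²]/(15+16−2) = 80.1126
t = (70.8 − 61.3)/√[80.1126·(1/15 + 1/16)] = 2.953
df = n₁ + n₂ − 2 = 29
p-value = P(T ≥ 2.953) ≈ 0.003
Since p ≈ 0.003 < α = 0.05, reject H0; the data support H1.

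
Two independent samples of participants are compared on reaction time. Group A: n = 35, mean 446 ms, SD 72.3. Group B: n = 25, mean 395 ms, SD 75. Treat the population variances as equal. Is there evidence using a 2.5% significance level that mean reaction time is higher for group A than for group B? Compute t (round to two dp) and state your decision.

t = 2.65; reject H0

Let group 1 = group A, group 2 = group B. H0: μ_1 = μ_2; H1: μ_1 > μ_2 (two-sample pooled-variance t-test, right-tailed).
s_p² = [(35−1)·72.3² + (25−1)·75²]/(35+25−2) = 5391.86
t = (446 − 395)/√[5391.86·(1/35 + 1/25)] = 2.65
df = n₁ + n₂ − 2 = 58
p-value = P(T ≥ 2.65) ≈ 0.0051
Since p ≈ 0.0051 < α = 0.025, reject H0; the data support H1.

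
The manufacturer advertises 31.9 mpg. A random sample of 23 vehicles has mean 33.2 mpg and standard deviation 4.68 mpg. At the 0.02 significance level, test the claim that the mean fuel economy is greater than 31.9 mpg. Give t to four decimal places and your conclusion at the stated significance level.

t = 1.3322; fail to reject H0

H0: μ = 31.9; H1: μ > 31.9 (one-sample t-test, right-tailed).
t = (x̄ − μ₀)/(s/√n) = (33.2 − 31.9)/(4.68/√23) = 1.3322
df = n − 1 = 22
p-value = P(T ≥ 1.3322) ≈ 0.098
Since p ≈ 0.098 > α = 0.02, fail to reject H0; the evidence is not statistically significant.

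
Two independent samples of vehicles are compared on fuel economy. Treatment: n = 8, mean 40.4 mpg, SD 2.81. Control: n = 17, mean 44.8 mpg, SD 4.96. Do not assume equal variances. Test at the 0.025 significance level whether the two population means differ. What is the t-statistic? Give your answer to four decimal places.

Let group 1 = treatment, group 2 = control. H0: μ_1 = μ_2; H1: μ_1 ≠ μ_2 (Welch's two-sample t-test, two-sided).
t = (x̄_1 − x̄_2)/√(s_1²/n_1 + s_2²/n_2) = (40.4 − 44.8)/√(2.81²/8 + 4.96²/17) = -2.8202
Welch–Satterthwaite df ≈ 21.94
Two-sided p-value ≈ 0.0100
Since p ≈ 0.0100 < α = 0.025, reject H0; the evidence is statistically significant.

-2.8202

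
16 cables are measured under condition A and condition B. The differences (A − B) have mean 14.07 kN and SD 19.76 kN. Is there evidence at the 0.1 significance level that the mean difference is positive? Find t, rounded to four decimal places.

2.8482

H0: μ_d = 0; H1: μ_d > 0 (paired t-test on the differences, right-tailed).
t = d̄/(s_d/√n) = 14.07/(19.76/√16) = 2.8482
df = n − 1 = 15
p-value = P(T ≥ 2.8482) ≈ 0.0061
Since p ≈ 0.0061 < α = 0.1, reject H0; the data support H1.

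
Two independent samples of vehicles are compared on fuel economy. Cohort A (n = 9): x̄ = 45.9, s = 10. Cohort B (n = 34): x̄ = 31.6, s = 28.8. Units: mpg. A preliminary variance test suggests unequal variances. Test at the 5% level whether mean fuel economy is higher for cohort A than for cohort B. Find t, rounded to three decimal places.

Let group 1 = cohort A, group 2 = cohort B. H0: μ_1 = μ_2; H1: μ_1 > μ_2 (Welch's two-sample t-test, right-tailed).
t = (x̄_1 − x̄_2)/√(s_1²/n_1 + s_2²/n_2) = (45.9 − 31.6)/√(10²/9 + 28.8²/34) = 2.400
Welch–Satterthwaite df ≈ 37.67
p-value = P(T ≥ 2.400) ≈ 0.0107
Since p ≈ 0.0107 < α = 0.05, reject H0; the data support H1.

2.400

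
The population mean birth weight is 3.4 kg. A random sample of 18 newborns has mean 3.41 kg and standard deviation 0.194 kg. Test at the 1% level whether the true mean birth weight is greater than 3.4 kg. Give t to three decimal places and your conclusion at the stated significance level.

t = 0.219; fail to reject H0

H0: μ = 3.4; H1: μ > 3.4 (one-sample t-test, right-tailed).
t = (x̄ − μ₀)/(s/√n) = (3.41 − 3.4)/(0.194/√18) = 0.219
df = n − 1 = 17
p-value = P(T ≥ 0.219) ≈ 0.415
Since p ≈ 0.415 > α = 0.01, fail to reject H0; the evidence is not statistically significant.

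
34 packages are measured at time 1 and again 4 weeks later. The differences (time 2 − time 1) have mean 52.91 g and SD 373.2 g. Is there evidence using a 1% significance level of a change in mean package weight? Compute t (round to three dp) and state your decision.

H0: μ_d = 0; H1: μ_d ≠ 0 (paired t-test on the differences, two-sided).
t = d̄/(s_d/√n) = 52.91/(373.2/√34) = 0.827
df = n − 1 = 33
Two-sided p-value ≈ 0.4144
Since p ≈ 0.4144 > α = 0.01, fail to reject H0; the evidence is not statistically significant.

t = 0.827; fail to reject H0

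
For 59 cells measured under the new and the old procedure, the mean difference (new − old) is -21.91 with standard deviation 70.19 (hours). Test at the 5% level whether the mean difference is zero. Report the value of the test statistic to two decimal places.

H0: μ_d = 0; H1: μ_d ≠ 0 (paired t-test on the differences, two-sided).
t = d̄/(s_d/√n) = -21.91/(70.19/√59) = -2.40
df = n − 1 = 58
Two-sided p-value ≈ 0.020
Since p ≈ 0.020 < α = 0.05, reject H0; the data support H1.

-2.40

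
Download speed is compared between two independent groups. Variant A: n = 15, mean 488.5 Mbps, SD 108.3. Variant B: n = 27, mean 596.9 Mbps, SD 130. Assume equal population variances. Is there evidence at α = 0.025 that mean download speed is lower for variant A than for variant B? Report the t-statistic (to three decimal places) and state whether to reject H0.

Let group 1 = variant A, group 2 = variant B. H0: μ_1 = μ_2; H1: μ_1 < μ_2 (two-sample pooled-variance t-test, left-tailed).
s_p² = [(15−1)·108.3² + (27−1)·130²]/(15+27−2) = 15090.1
t = (488.5 − 596.9)/√[15090.1·(1/15 + 1/27)] = -2.740
df = n₁ + n₂ − 2 = 40
p-value = P(T ≤ -2.740) ≈ 0.005
Since p ≈ 0.005 < α = 0.025, reject H0; the data support H1.

t = -2.740; reject H0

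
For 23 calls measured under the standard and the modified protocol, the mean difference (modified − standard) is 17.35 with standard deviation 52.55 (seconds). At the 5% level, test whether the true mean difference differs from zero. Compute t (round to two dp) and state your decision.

t = 1.58; fail to reject H0

H0: μ_d = 0; H1: μ_d ≠ 0 (paired t-test on the differences, two-sided).
t = d̄/(s_d/√n) = 17.35/(52.55/√23) = 1.58
df = n − 1 = 22
Two-sided p-value ≈ 0.1276
Since p ≈ 0.1276 > α = 0.05, fail to reject H0; the evidence is not statistically significant.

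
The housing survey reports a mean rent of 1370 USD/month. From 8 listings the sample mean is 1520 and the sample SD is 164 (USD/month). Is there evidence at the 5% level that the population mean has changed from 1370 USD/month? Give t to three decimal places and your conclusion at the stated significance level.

H0: μ = 1370; H1: μ ≠ 1370 (one-sample t-test, two-sided).
t = (x̄ − μ₀)/(s/√n) = (1520 − 1370)/(164/√8) = 2.587
df = n − 1 = 7
Two-sided p-value ≈ 0.0361
Since p ≈ 0.0361 < α = 0.05, reject H0; the data support H1.

t = 2.587; reject H0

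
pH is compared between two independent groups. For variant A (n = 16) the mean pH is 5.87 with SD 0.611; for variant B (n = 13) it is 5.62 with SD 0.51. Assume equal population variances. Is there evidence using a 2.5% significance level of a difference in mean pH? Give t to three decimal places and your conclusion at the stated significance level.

Let group 1 = variant A, group 2 = variant B. H0: μ_1 = μ_2; H1: μ_1 ≠ μ_2 (two-sample pooled-variance t-test, two-sided).
s_p² = [(16−1)·0.611² + (13−1)·0.51²]/(16+13−2) = 0.323001
t = (5.87 − 5.62)/√[0.323001·(1/16 + 1/13)] = 1.178
df = n₁ + n₂ − 2 = 27
Two-sided p-value ≈ 0.2490
Since p ≈ 0.2490 > α = 0.025, fail to reject H0; the evidence is not statistically significant.

t = 1.178; fail to reject H0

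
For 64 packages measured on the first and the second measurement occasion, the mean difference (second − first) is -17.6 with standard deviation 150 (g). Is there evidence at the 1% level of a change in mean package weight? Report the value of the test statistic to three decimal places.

H0: μ_d = 0; H1: μ_d ≠ 0 (paired t-test on the differences, two-sided).
t = d̄/(s_d/√n) = -17.6/(150/√64) = -0.939
df = n − 1 = 63
Two-sided p-value ≈ 0.351
Since p ≈ 0.351 > α = 0.01, fail to reject H0; the evidence is not statistically significant.

-0.939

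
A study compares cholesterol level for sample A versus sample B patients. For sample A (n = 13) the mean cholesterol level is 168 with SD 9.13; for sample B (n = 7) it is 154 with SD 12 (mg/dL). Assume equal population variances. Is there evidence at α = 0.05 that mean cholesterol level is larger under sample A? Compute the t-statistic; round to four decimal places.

2.9344

Let group 1 = sample A, group 2 = sample B. H0: μ_1 = μ_2; H1: μ_1 > μ_2 (two-sample pooled-variance t-test, right-tailed).
s_p² = [(13−1)·9.13² + (7−1)·12²]/(13+7−2) = 103.571
t = (168 − 154)/√[103.571·(1/13 + 1/7)] = 2.9344
df = n₁ + n₂ − 2 = 18
p-value = P(T ≥ 2.9344) ≈ 0.0044
Since p ≈ 0.0044 < α = 0.05, reject H0; the data support H1.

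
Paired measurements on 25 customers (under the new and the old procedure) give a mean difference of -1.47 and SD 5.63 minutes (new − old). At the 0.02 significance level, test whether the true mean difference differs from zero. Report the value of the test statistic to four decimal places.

H0: μ_d = 0; H1: μ_d ≠ 0 (paired t-test on the differences, two-sided).
t = d̄/(s_d/√n) = -1.47/(5.63/√25) = -1.3055
df = n − 1 = 24
Two-sided p-value ≈ 0.2041
Since p ≈ 0.2041 > α = 0.02, fail to reject H0; the data do not provide sufficient evidence against H0.

-1.3055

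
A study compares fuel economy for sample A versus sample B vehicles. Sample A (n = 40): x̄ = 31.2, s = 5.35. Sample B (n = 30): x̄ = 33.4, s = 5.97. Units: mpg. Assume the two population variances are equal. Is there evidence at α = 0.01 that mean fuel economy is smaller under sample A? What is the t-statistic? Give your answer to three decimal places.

Let group 1 = sample A, group 2 = sample B. H0: μ_1 = μ_2; H1: μ_1 < μ_2 (two-sample pooled-variance t-test, left-tailed).
s_p² = [(40−1)·5.35² + (30−1)·5.97²]/(40+30−2) = 31.6156
t = (31.2 − 33.4)/√[31.6156·(1/40 + 1/30)] = -1.620
df = n₁ + n₂ − 2 = 68
p-value = P(T ≤ -1.620) ≈ 0.055
Since p ≈ 0.055 > α = 0.01, fail to reject H0; the evidence is not statistically significant.

-1.620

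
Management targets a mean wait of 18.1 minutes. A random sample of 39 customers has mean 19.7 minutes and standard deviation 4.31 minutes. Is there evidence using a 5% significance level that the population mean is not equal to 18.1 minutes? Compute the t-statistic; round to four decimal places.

2.3183

H0: μ = 18.1; H1: μ ≠ 18.1 (one-sample t-test, two-sided).
t = (x̄ − μ₀)/(s/√n) = (19.7 − 18.1)/(4.31/√39) = 2.3183
df = n − 1 = 38
Two-sided p-value ≈ 0.026
Since p ≈ 0.026 < α = 0.05, reject H0; the evidence is statistically significant.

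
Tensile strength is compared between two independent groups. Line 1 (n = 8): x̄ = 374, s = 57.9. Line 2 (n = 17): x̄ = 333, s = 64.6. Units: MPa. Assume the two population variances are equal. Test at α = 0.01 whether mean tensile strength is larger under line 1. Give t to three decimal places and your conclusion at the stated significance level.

Let group 1 = line 1, group 2 = line 2. H0: μ_1 = μ_2; H1: μ_1 > μ_2 (two-sample pooled-variance t-test, right-tailed).
s_p² = [(8−1)·57.9² + (17−1)·64.6²]/(8+17−2) = 3923.37
t = (374 − 333)/√[3923.37·(1/8 + 1/17)] = 1.527
df = n₁ + n₂ − 2 = 23
p-value = P(T ≥ 1.527) ≈ 0.070
Since p ≈ 0.070 > α = 0.01, fail to reject H0; the data do not provide sufficient evidence against H0.

t = 1.527; fail to reject H0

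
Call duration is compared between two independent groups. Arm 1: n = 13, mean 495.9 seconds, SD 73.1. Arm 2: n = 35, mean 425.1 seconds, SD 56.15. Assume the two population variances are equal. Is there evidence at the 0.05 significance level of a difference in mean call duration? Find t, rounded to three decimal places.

3.572

Let group 1 = arm 1, group 2 = arm 2. H0: μ_1 = μ_2; H1: μ_1 ≠ μ_2 (two-sample pooled-variance t-test, two-sided).
s_p² = [(13−1)·73.1² + (35−1)·56.15²]/(13+35−2) = 3724.33
t = (495.9 − 425.1)/√[3724.33·(1/13 + 1/35)] = 3.572
df = n₁ + n₂ − 2 = 46
Two-sided p-value ≈ 0.0008
Since p ≈ 0.0008 < α = 0.05, reject H0; the evidence is statistically significant.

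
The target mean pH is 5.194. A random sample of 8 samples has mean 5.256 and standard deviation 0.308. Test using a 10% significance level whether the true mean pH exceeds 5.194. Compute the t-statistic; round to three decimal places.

H0: μ = 5.194; H1: μ > 5.194 (one-sample t-test, right-tailed).
t = (x̄ − μ₀)/(s/√n) = (5.256 − 5.194)/(0.308/√8) = 0.569
df = n − 1 = 7
p-value = P(T ≥ 0.569) ≈ 0.293
Since p ≈ 0.293 > α = 0.1, fail to reject H0; the evidence is not statistically significant.

0.569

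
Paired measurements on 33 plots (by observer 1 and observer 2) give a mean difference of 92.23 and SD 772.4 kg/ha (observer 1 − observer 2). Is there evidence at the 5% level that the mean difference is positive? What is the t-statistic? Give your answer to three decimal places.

H0: μ_d = 0; H1: μ_d > 0 (paired t-test on the differences, right-tailed).
t = d̄/(s_d/√n) = 92.23/(772.4/√33) = 0.686
df = n − 1 = 32
p-value = P(T ≥ 0.686) ≈ 0.249
Since p ≈ 0.249 > α = 0.05, fail to reject H0; the data do not provide sufficient evidence against H0.

0.686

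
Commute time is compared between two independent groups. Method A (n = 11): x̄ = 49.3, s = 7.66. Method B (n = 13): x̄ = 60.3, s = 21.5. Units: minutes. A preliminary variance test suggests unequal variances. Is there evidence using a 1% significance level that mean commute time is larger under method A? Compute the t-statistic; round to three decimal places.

-1.720

Let group 1 = method A, group 2 = method B. H0: μ_1 = μ_2; H1: μ_1 > μ_2 (Welch's two-sample t-test, right-tailed).
t = (x̄_1 − x̄_2)/√(s_1²/n_1 + s_2²/n_2) = (49.3 − 60.3)/√(7.66²/11 + 21.5²/13) = -1.720
Welch–Satterthwaite df ≈ 15.45
p-value = P(T ≥ -1.720) ≈ 0.947
Since p ≈ 0.947 > α = 0.01, fail to reject H0; the evidence is not statistically significant.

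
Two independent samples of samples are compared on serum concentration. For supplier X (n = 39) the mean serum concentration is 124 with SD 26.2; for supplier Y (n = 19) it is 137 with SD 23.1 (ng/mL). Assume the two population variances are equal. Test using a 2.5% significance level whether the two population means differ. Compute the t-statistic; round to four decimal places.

-1.8406

Let group 1 = supplier X, group 2 = supplier Y. H0: μ_1 = μ_2; H1: μ_1 ≠ μ_2 (two-sample pooled-variance t-test, two-sided).
s_p² = [(39−1)·26.2² + (19−1)·23.1²]/(39+19−2) = 637.316
t = (124 − 137)/√[637.316·(1/39 + 1/19)] = -1.8406
df = n₁ + n₂ − 2 = 56
Two-sided p-value ≈ 0.071
Since p ≈ 0.071 > α = 0.025, fail to reject H0; the data do not provide sufficient evidence against H0.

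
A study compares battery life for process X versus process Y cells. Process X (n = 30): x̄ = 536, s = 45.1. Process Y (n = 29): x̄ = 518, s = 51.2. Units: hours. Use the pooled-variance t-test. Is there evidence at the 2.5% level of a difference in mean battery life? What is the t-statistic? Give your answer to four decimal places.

Let group 1 = process X, group 2 = process Y. H0: μ_1 = μ_2; H1: μ_1 ≠ μ_2 (two-sample pooled-variance t-test, two-sided).
s_p² = [(30−1)·45.1² + (29−1)·51.2²]/(30+29−2) = 2322.57
t = (536 − 518)/√[2322.57·(1/30 + 1/29)] = 1.4342
df = n₁ + n₂ − 2 = 57
Two-sided p-value ≈ 0.1570
Since p ≈ 0.1570 > α = 0.025, fail to reject H0; the data do not provide sufficient evidence against H0.

1.4342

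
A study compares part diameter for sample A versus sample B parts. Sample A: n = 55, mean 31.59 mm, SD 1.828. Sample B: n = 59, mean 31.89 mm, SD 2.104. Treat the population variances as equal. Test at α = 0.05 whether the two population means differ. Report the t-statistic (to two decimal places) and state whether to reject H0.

t = -0.81; fail to reject H0

Let group 1 = sample A, group 2 = sample B. H0: μ_1 = μ_2; H1: μ_1 ≠ μ_2 (two-sample pooled-variance t-test, two-sided).
s_p² = [(55−1)·1.828² + (59−1)·2.104²]/(55+59−2) = 3.90358
t = (31.59 − 31.89)/√[3.90358·(1/55 + 1/59)] = -0.81
df = n₁ + n₂ − 2 = 112
Two-sided p-value ≈ 0.4196
Since p ≈ 0.4196 > α = 0.05, fail to reject H0; the data do not provide sufficient evidence against H0.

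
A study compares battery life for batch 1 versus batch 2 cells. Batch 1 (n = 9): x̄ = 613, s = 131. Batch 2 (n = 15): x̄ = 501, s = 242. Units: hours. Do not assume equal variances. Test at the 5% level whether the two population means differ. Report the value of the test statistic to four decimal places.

1.4692

Let group 1 = batch 1, group 2 = batch 2. H0: μ_1 = μ_2; H1: μ_1 ≠ μ_2 (Welch's two-sample t-test, two-sided).
t = (x̄_1 − x̄_2)/√(s_1²/n_1 + s_2²/n_2) = (613 − 501)/√(131²/9 + 242²/15) = 1.4692
Welch–Satterthwaite df ≈ 21.88
Two-sided p-value ≈ 0.156
Since p ≈ 0.156 > α = 0.05, fail to reject H0; the data do not provide sufficient evidence against H0.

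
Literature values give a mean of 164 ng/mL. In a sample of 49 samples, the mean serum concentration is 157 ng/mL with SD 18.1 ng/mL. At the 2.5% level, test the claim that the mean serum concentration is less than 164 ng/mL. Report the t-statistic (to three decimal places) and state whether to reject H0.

H0: μ = 164; H1: μ < 164 (one-sample t-test, left-tailed).
t = (x̄ − μ₀)/(s/√n) = (157 − 164)/(18.1/√49) = -2.707
df = n − 1 = 48
p-value = P(T ≤ -2.707) ≈ 0.005
Since p ≈ 0.005 < α = 0.025, reject H0; the evidence is statistically significant.

t = -2.707; reject H0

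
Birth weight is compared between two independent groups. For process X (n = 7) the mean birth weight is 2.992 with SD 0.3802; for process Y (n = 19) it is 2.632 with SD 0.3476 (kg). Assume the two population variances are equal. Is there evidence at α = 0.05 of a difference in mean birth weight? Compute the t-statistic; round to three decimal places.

Let group 1 = process X, group 2 = process Y. H0: μ_1 = μ_2; H1: μ_1 ≠ μ_2 (two-sample pooled-variance t-test, two-sided).
s_p² = [(7−1)·0.3802² + (19−1)·0.3476²]/(7+19−2) = 0.126757
t = (2.992 − 2.632)/√[0.126757·(1/7 + 1/19)] = 2.287
df = n₁ + n₂ − 2 = 24
Two-sided p-value ≈ 0.0313
Since p ≈ 0.0313 < α = 0.05, reject H0; the evidence is statistically significant.

2.287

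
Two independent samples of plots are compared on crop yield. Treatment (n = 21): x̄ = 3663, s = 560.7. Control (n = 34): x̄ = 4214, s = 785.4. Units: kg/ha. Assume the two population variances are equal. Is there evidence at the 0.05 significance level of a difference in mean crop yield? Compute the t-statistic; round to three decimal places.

-2.800

Let group 1 = treatment, group 2 = control. H0: μ_1 = μ_2; H1: μ_1 ≠ μ_2 (two-sample pooled-variance t-test, two-sided).
s_p² = [(21−1)·560.7² + (34−1)·785.4²]/(21+34−2) = 502714
t = (3663 − 4214)/√[502714·(1/21 + 1/34)] = -2.800
df = n₁ + n₂ − 2 = 53
Two-sided p-value ≈ 0.0071
Since p ≈ 0.0071 < α = 0.05, reject H0; the evidence is statistically significant.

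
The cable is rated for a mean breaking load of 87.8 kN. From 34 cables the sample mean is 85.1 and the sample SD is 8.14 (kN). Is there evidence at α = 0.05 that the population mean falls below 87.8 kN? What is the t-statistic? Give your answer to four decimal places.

-1.9341

H0: μ = 87.8; H1: μ < 87.8 (one-sample t-test, left-tailed).
t = (x̄ − μ₀)/(s/√n) = (85.1 − 87.8)/(8.14/√34) = -1.9341
df = n − 1 = 33
p-value = P(T ≤ -1.9341) ≈ 0.0309
Since p ≈ 0.0309 < α = 0.05, reject H0; the data support H1.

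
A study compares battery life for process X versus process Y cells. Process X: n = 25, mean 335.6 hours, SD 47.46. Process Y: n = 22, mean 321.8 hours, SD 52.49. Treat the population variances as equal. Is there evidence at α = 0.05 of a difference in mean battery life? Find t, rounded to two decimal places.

Let group 1 = process X, group 2 = process Y. H0: μ_1 = μ_2; H1: μ_1 ≠ μ_2 (two-sample pooled-variance t-test, two-sided).
s_p² = [(25−1)·47.46² + (22−1)·52.49²]/(25+22−2) = 2487.07
t = (335.6 − 321.8)/√[2487.07·(1/25 + 1/22)] = 0.95
df = n₁ + n₂ − 2 = 45
Two-sided p-value ≈ 0.3489
Since p ≈ 0.3489 > α = 0.05, fail to reject H0; the evidence is not statistically significant.

0.95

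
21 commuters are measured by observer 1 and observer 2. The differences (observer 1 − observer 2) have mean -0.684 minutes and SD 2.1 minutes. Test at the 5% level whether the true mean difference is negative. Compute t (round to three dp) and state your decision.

H0: μ_d = 0; H1: μ_d < 0 (paired t-test on the differences, left-tailed).
t = d̄/(s_d/√n) = -0.684/(2.1/√21) = -1.493
df = n − 1 = 20
p-value = P(T ≤ -1.493) ≈ 0.076
Since p ≈ 0.076 > α = 0.05, fail to reject H0; the data do not provide sufficient evidence against H0.

t = -1.493; fail to reject H0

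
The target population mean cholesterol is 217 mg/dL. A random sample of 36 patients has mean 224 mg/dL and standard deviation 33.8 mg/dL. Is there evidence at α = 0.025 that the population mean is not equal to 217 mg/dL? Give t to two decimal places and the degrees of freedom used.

t = 1.24, df = 35

H0: μ = 217; H1: μ ≠ 217 (one-sample t-test, two-sided).
t = (x̄ − μ₀)/(s/√n) = (224 − 217)/(33.8/√36) = 1.24
df = n − 1 = 35
Two-sided p-value ≈ 0.2223
Since p ≈ 0.2223 > α = 0.025, fail to reject H0; the evidence is not statistically significant.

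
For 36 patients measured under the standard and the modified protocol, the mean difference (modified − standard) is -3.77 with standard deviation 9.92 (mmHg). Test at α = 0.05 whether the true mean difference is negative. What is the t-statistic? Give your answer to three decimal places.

H0: μ_d = 0; H1: μ_d < 0 (paired t-test on the differences, left-tailed).
t = d̄/(s_d/√n) = -3.77/(9.92/√36) = -2.280
df = n − 1 = 35
p-value = P(T ≤ -2.280) ≈ 0.014
Since p ≈ 0.014 < α = 0.05, reject H0; the data support H1.

-2.280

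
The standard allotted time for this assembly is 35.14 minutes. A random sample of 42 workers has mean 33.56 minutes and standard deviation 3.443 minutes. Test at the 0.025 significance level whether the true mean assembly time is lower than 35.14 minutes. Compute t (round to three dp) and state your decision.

H0: μ = 35.14; H1: μ < 35.14 (one-sample t-test, left-tailed).
t = (x̄ − μ₀)/(s/√n) = (33.56 − 35.14)/(3.443/√42) = -2.974
df = n − 1 = 41
p-value = P(T ≤ -2.974) ≈ 0.002
Since p ≈ 0.002 < α = 0.025, reject H0; the data support H1.

t = -2.974; reject H0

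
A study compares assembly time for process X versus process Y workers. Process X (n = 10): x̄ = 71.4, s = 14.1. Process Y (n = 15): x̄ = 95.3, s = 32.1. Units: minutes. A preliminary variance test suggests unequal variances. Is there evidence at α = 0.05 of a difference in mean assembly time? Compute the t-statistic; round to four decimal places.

-2.5395

Let group 1 = process X, group 2 = process Y. H0: μ_1 = μ_2; H1: μ_1 ≠ μ_2 (Welch's two-sample t-test, two-sided).
t = (x̄_1 − x̄_2)/√(s_1²/n_1 + s_2²/n_2) = (71.4 − 95.3)/√(14.1²/10 + 32.1²/15) = -2.5395
Welch–Satterthwaite df ≈ 20.59
Two-sided p-value ≈ 0.0192
Since p ≈ 0.0192 < α = 0.05, reject H0; the evidence is statistically significant.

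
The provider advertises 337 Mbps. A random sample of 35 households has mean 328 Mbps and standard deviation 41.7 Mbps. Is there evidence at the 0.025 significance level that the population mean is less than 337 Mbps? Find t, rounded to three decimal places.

H0: μ = 337; H1: μ < 337 (one-sample t-test, left-tailed).
t = (x̄ − μ₀)/(s/√n) = (328 − 337)/(41.7/√35) = -1.277
df = n − 1 = 34
p-value = P(T ≤ -1.277) ≈ 0.1052
Since p ≈ 0.1052 > α = 0.025, fail to reject H0; the data do not provide sufficient evidence against H0.

-1.277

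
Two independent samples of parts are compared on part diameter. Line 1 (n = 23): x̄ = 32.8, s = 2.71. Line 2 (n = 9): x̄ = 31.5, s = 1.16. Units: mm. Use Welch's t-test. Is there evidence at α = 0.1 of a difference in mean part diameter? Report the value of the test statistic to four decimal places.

Let group 1 = line 1, group 2 = line 2. H0: μ_1 = μ_2; H1: μ_1 ≠ μ_2 (Welch's two-sample t-test, two-sided).
t = (x̄_1 − x̄_2)/√(s_1²/n_1 + s_2²/n_2) = (32.8 − 31.5)/√(2.71²/23 + 1.16²/9) = 1.8986
Welch–Satterthwaite df ≈ 29.59
Two-sided p-value ≈ 0.0674
Since p ≈ 0.0674 < α = 0.1, reject H0; the evidence is statistically significant.

1.8986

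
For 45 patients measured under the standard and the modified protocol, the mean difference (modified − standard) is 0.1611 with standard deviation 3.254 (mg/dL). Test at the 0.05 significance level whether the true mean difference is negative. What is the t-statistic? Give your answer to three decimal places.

H0: μ_d = 0; H1: μ_d < 0 (paired t-test on the differences, left-tailed).
t = d̄/(s_d/√n) = 0.1611/(3.254/√45) = 0.332
df = n − 1 = 44
p-value = P(T ≤ 0.332) ≈ 0.629
Since p ≈ 0.629 > α = 0.05, fail to reject H0; the data do not provide sufficient evidence against H0.

0.332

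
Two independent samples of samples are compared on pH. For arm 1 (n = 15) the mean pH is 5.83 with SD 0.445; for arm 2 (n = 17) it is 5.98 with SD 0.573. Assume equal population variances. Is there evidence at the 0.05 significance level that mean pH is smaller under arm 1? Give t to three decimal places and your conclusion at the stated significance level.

Let group 1 = arm 1, group 2 = arm 2. H0: μ_1 = μ_2; H1: μ_1 < μ_2 (two-sample pooled-variance t-test, left-tailed).
s_p² = [(15−1)·0.445² + (17−1)·0.573²]/(15+17−2) = 0.26752
t = (5.83 − 5.98)/√[0.26752·(1/15 + 1/17)] = -0.819
df = n₁ + n₂ − 2 = 30
p-value = P(T ≤ -0.819) ≈ 0.210
Since p ≈ 0.210 > α = 0.05, fail to reject H0; the data do not provide sufficient evidence against H0.

t = -0.819; fail to reject H0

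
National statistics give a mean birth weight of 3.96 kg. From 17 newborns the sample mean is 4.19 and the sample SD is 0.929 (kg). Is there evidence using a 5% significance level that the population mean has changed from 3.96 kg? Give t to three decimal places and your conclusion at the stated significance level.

H0: μ = 3.96; H1: μ ≠ 3.96 (one-sample t-test, two-sided).
t = (x̄ − μ₀)/(s/√n) = (4.19 − 3.96)/(0.929/√17) = 1.021
df = n − 1 = 16
Two-sided p-value ≈ 0.3225
Since p ≈ 0.3225 > α = 0.05, fail to reject H0; the data do not provide sufficient evidence against H0.

t = 1.021; fail to reject H0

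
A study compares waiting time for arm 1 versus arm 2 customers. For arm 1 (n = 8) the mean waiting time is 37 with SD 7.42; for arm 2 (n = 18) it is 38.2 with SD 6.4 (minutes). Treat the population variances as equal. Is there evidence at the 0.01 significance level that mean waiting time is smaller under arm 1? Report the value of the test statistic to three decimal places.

Let group 1 = arm 1, group 2 = arm 2. H0: μ_1 = μ_2; H1: μ_1 < μ_2 (two-sample pooled-variance t-test, left-tailed).
s_p² = [(8−1)·7.42² + (18−1)·6.4²]/(8+18−2) = 45.0715
t = (37 − 38.2)/√[45.0715·(1/8 + 1/18)] = -0.421
df = n₁ + n₂ − 2 = 24
p-value = P(T ≤ -0.421) ≈ 0.339
Since p ≈ 0.339 > α = 0.01, fail to reject H0; the evidence is not statistically significant.

-0.421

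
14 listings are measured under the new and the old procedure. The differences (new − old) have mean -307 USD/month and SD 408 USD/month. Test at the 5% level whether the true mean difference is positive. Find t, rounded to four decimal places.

H0: μ_d = 0; H1: μ_d > 0 (paired t-test on the differences, right-tailed).
t = d̄/(s_d/√n) = -307/(408/√14) = -2.8154
df = n − 1 = 13
p-value = P(T ≥ -2.8154) ≈ 0.9927
Since p ≈ 0.9927 > α = 0.05, fail to reject H0; the data do not provide sufficient evidence against H0.

-2.8154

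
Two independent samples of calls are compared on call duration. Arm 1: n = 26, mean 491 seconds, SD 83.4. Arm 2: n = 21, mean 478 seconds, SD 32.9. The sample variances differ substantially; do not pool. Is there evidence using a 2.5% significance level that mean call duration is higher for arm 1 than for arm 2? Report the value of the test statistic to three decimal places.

Let group 1 = arm 1, group 2 = arm 2. H0: μ_1 = μ_2; H1: μ_1 > μ_2 (Welch's two-sample t-test, right-tailed).
t = (x̄_1 − x̄_2)/√(s_1²/n_1 + s_2²/n_2) = (491 − 478)/√(83.4²/26 + 32.9²/21) = 0.728
Welch–Satterthwaite df ≈ 33.98
p-value = P(T ≥ 0.728) ≈ 0.236
Since p ≈ 0.236 > α = 0.025, fail to reject H0; the evidence is not statistically significant.

0.728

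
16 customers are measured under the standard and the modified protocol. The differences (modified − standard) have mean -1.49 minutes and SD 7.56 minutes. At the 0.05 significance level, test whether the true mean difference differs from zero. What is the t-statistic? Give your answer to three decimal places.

H0: μ_d = 0; H1: μ_d ≠ 0 (paired t-test on the differences, two-sided).
t = d̄/(s_d/√n) = -1.49/(7.56/√16) = -0.788
df = n − 1 = 15
Two-sided p-value ≈ 0.4428
Since p ≈ 0.4428 > α = 0.05, fail to reject H0; the data do not provide sufficient evidence against H0.

-0.788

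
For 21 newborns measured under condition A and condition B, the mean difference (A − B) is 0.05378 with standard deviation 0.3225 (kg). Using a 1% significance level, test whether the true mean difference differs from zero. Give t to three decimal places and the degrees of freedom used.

H0: μ_d = 0; H1: μ_d ≠ 0 (paired t-test on the differences, two-sided).
t = d̄/(s_d/√n) = 0.05378/(0.3225/√21) = 0.764
df = n − 1 = 20
Two-sided p-value ≈ 0.4537
Since p ≈ 0.4537 > α = 0.01, fail to reject H0; the evidence is not statistically significant.

t = 0.764, df = 20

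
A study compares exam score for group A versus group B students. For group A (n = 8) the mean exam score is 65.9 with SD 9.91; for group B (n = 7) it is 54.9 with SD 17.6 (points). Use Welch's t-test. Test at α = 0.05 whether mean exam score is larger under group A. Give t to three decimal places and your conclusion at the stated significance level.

t = 1.463; fail to reject H0

Let group 1 = group A, group 2 = group B. H0: μ_1 = μ_2; H1: μ_1 > μ_2 (Welch's two-sample t-test, right-tailed).
t = (x̄_1 − x̄_2)/√(s_1²/n_1 + s_2²/n_2) = (65.9 − 54.9)/√(9.91²/8 + 17.6²/7) = 1.463
Welch–Satterthwaite df ≈ 9.18
p-value = P(T ≥ 1.463) ≈ 0.088
Since p ≈ 0.088 > α = 0.05, fail to reject H0; the data do not provide sufficient evidence against H0.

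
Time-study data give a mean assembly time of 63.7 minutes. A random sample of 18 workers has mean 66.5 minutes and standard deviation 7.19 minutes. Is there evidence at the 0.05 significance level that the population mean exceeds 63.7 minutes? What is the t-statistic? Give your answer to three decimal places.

1.652

H0: μ = 63.7; H1: μ > 63.7 (one-sample t-test, right-tailed).
t = (x̄ − μ₀)/(s/√n) = (66.5 − 63.7)/(7.19/√18) = 1.652
df = n − 1 = 17
p-value = P(T ≥ 1.652) ≈ 0.058
Since p ≈ 0.058 > α = 0.05, fail to reject H0; the evidence is not statistically significant.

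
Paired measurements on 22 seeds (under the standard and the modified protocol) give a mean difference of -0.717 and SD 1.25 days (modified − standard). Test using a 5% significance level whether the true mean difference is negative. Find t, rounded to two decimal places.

-2.69

H0: μ_d = 0; H1: μ_d < 0 (paired t-test on the differences, left-tailed).
t = d̄/(s_d/√n) = -0.717/(1.25/√22) = -2.69
df = n − 1 = 21
p-value = P(T ≤ -2.69) ≈ 0.007
Since p ≈ 0.007 < α = 0.05, reject H0; the evidence is statistically significant.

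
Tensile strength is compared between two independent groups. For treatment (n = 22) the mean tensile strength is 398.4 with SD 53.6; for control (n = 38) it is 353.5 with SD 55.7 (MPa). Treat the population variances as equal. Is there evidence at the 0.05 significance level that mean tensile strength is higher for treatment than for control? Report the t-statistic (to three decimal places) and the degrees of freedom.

t = 3.050, df = 58

Let group 1 = treatment, group 2 = control. H0: μ_1 = μ_2; H1: μ_1 > μ_2 (two-sample pooled-variance t-test, right-tailed).
s_p² = [(22−1)·53.6² + (38−1)·55.7²]/(22+38−2) = 3019.38
t = (398.4 − 353.5)/√[3019.38·(1/22 + 1/38)] = 3.050
df = n₁ + n₂ − 2 = 58
p-value = P(T ≥ 3.050) ≈ 0.0017
Since p ≈ 0.0017 < α = 0.05, reject H0; the data support H1.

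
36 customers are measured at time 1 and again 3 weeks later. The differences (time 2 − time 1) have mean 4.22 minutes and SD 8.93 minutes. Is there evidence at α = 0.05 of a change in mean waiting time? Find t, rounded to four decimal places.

H0: μ_d = 0; H1: μ_d ≠ 0 (paired t-test on the differences, two-sided).
t = d̄/(s_d/√n) = 4.22/(8.93/√36) = 2.8354
df = n − 1 = 35
Two-sided p-value ≈ 0.008
Since p ≈ 0.008 < α = 0.05, reject H0; the data support H1.

2.8354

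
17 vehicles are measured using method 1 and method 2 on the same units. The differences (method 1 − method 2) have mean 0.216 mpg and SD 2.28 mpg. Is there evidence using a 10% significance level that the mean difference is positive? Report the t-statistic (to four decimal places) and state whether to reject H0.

t = 0.3906; fail to reject H0

H0: μ_d = 0; H1: μ_d > 0 (paired t-test on the differences, right-tailed).
t = d̄/(s_d/√n) = 0.216/(2.28/√17) = 0.3906
df = n − 1 = 16
p-value = P(T ≥ 0.3906) ≈ 0.351
Since p ≈ 0.351 > α = 0.1, fail to reject H0; the data do not provide sufficient evidence against H0.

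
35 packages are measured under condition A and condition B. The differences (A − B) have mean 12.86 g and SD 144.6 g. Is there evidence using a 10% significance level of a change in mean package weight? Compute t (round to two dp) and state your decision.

t = 0.53; fail to reject H0

H0: μ_d = 0; H1: μ_d ≠ 0 (paired t-test on the differences, two-sided).
t = d̄/(s_d/√n) = 12.86/(144.6/√35) = 0.53
df = n − 1 = 34
Two-sided p-value ≈ 0.6022
Since p ≈ 0.6022 > α = 0.1, fail to reject H0; the data do not provide sufficient evidence against H0.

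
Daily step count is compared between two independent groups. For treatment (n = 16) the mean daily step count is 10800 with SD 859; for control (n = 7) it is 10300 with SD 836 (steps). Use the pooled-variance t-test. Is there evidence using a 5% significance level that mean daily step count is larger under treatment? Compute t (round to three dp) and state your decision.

Let group 1 = treatment, group 2 = control. H0: μ_1 = μ_2; H1: μ_1 > μ_2 (two-sample pooled-variance t-test, right-tailed).
s_p² = [(16−1)·859² + (7−1)·836²]/(16+7−2) = 726742
t = (10800 − 10300)/√[726742·(1/16 + 1/7)] = 1.294
df = n₁ + n₂ − 2 = 21
p-value = P(T ≥ 1.294) ≈ 0.105
Since p ≈ 0.105 > α = 0.05, fail to reject H0; the data do not provide sufficient evidence against H0.

t = 1.294; fail to reject H0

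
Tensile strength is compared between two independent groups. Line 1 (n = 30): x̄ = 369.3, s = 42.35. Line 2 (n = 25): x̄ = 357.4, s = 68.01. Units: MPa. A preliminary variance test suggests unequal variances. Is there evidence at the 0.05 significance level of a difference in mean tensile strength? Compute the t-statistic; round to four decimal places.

0.7606

Let group 1 = line 1, group 2 = line 2. H0: μ_1 = μ_2; H1: μ_1 ≠ μ_2 (Welch's two-sample t-test, two-sided).
t = (x̄_1 − x̄_2)/√(s_1²/n_1 + s_2²/n_2) = (369.3 − 357.4)/√(42.35²/30 + 68.01²/25) = 0.7606
Welch–Satterthwaite df ≈ 38.67
Two-sided p-value ≈ 0.452
Since p ≈ 0.452 > α = 0.05, fail to reject H0; the data do not provide sufficient evidence against H0.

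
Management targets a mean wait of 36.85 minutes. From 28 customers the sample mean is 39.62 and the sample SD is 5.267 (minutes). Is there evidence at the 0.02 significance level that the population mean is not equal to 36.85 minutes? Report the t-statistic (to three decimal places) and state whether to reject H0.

H0: μ = 36.85; H1: μ ≠ 36.85 (one-sample t-test, two-sided).
t = (x̄ − μ₀)/(s/√n) = (39.62 − 36.85)/(5.267/√28) = 2.783
df = n − 1 = 27
Two-sided p-value ≈ 0.0097
Since p ≈ 0.0097 < α = 0.02, reject H0; the evidence is statistically significant.

t = 2.783; reject H0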